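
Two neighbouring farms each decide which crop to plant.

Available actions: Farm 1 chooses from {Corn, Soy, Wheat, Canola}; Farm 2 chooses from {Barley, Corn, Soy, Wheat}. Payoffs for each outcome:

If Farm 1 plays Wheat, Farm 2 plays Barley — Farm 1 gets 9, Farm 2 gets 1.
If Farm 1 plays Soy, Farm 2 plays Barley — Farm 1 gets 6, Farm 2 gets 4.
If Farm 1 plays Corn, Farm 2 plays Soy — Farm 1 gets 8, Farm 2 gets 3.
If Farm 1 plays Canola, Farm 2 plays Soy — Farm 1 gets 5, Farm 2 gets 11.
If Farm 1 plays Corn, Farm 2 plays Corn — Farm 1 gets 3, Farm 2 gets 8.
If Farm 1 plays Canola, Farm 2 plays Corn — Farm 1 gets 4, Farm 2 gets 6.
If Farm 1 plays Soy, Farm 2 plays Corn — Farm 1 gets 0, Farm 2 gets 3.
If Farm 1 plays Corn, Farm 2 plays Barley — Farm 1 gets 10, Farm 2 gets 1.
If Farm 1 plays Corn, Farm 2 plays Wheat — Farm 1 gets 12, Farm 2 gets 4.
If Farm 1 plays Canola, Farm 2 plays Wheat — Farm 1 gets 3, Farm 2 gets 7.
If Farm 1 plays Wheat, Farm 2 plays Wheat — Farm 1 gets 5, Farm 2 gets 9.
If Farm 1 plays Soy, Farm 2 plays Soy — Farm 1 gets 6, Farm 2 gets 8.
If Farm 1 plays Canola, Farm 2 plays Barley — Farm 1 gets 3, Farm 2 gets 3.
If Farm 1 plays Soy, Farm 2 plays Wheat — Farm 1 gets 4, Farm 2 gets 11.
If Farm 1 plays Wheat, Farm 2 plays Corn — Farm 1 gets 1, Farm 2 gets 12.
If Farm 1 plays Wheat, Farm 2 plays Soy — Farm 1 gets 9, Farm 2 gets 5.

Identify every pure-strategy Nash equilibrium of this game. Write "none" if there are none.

none

(Corn, Barley): Farm 2 can switch to Corn (1 → 8). Not NE.
(Corn, Corn): Farm 1 can switch to Canola (3 → 4). Not NE.
(Corn, Soy): Farm 1 can switch to Wheat (8 → 9). Not NE.
(Corn, Wheat): Farm 2 can switch to Corn (4 → 8). Not NE.
(Soy, Barley): Farm 1 can switch to Corn (6 → 10). Not NE.
(Soy, Corn): Farm 1 can switch to Corn (0 → 3). Not NE.
(The remaining 10 profiles each have a profitable deviation by the same check.)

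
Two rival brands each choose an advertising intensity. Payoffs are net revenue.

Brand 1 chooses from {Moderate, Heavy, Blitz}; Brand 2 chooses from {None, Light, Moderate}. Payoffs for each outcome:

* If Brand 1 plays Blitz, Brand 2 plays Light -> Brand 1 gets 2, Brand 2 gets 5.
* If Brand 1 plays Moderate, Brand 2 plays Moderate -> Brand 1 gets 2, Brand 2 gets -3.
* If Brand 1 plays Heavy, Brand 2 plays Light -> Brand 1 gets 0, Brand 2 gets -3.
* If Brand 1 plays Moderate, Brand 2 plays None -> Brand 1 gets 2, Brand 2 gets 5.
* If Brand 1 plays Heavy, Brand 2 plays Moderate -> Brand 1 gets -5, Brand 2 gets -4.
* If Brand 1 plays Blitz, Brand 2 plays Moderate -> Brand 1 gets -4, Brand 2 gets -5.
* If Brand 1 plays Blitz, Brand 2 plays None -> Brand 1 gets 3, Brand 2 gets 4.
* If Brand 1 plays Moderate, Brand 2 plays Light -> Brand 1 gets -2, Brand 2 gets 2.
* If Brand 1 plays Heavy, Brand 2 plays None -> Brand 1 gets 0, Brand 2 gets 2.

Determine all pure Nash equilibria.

(Moderate, None): Brand 1 can switch to Blitz (2 → 3). Not NE.
(Moderate, Light): Brand 1 can switch to Heavy (-2 → 0). Not NE.
(Moderate, Moderate): Brand 2 can switch to None (-3 → 5). Not NE.
(Heavy, None): Brand 1 can switch to Moderate (0 → 2). Not NE.
(Heavy, Light): Brand 1 can switch to Blitz (0 → 2). Not NE.
(Heavy, Moderate): Brand 1 can switch to Moderate (-5 → 2). Not NE.
(Blitz, None): Brand 2 can switch to Light (4 → 5). Not NE.
(Blitz, Light): Brand 1 gets 2, best alternative 0; Brand 2 gets 5, best alternative 4. No profitable deviation — NE.
(Blitz, Moderate): Brand 1 can switch to Moderate (-4 → 2). Not NE.

(Blitz, Light)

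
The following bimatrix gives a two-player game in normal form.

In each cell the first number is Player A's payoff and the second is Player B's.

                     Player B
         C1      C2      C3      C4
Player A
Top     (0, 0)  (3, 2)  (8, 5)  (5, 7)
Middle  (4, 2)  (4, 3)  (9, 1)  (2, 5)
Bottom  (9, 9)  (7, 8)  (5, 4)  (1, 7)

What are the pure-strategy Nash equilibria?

Check each profile: it is a Nash equilibrium iff no player can strictly gain by switching unilaterally.
(Top, C1): Player A can switch to Middle (0 → 4). Not NE.
(Top, C2): Player A can switch to Middle (3 → 4). Not NE.
(Top, C3): Player A can switch to Middle (8 → 9). Not NE.
(Top, C4): Player A gets 5, best alternative 2; Player B gets 7, best alternative 5. No profitable deviation — NE.
(Middle, C1): Player A can switch to Bottom (4 → 9). Not NE.
(Middle, C2): Player A can switch to Bottom (4 → 7). Not NE.
(Middle, C3): Player B can switch to C1 (1 → 2). Not NE.
(Middle, C4): Player A can switch to Top (2 → 5). Not NE.
(Bottom, C1): Player A gets 9, best alternative 4; Player B gets 9, best alternative 8. No profitable deviation — NE.
(Bottom, C2): Player B can switch to C1 (8 → 9). Not NE.
(Bottom, C3): Player A can switch to Top (5 → 8). Not NE.
(Bottom, C4): Player A can switch to Top (1 → 5). Not NE.

Pure-strategy Nash equilibria: (Top, C4) and (Bottom, C1)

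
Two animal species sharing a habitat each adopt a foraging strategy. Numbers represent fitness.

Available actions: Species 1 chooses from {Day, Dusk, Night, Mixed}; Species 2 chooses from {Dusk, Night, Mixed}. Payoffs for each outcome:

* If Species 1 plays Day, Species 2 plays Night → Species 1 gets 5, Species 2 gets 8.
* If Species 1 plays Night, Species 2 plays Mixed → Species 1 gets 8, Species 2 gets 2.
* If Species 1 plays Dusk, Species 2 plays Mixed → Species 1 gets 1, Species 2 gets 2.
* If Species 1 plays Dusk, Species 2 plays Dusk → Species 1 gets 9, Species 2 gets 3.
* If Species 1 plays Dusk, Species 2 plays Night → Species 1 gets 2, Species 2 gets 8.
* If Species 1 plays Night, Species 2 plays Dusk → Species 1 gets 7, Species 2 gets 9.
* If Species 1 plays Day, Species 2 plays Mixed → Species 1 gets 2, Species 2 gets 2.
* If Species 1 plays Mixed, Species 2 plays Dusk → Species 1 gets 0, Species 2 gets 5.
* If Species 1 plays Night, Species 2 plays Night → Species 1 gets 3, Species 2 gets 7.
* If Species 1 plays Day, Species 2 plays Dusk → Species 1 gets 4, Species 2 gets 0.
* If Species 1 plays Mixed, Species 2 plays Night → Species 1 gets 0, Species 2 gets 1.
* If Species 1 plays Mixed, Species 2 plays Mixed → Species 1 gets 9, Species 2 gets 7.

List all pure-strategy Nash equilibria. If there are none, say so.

Pure-strategy Nash equilibria: (Day, Night); (Mixed, Mixed)

(Day, Dusk): Species 1 can switch to Dusk (4 → 9). Not NE.
(Day, Night): Species 1 gets 5, best alternative 3; Species 2 gets 8, best alternative 2. No profitable deviation — NE.
(Day, Mixed): Species 1 can switch to Night (2 → 8). Not NE.
(Dusk, Dusk): Species 2 can switch to Night (3 → 8). Not NE.
(Dusk, Night): Species 1 can switch to Day (2 → 5). Not NE.
(Dusk, Mixed): Species 1 can switch to Day (1 → 2). Not NE.
(Night, Dusk): Species 1 can switch to Dusk (7 → 9). Not NE.
(Night, Night): Species 1 can switch to Day (3 → 5). Not NE.
(Night, Mixed): Species 1 can switch to Mixed (8 → 9). Not NE.
(Mixed, Dusk): Species 1 can switch to Day (0 → 4). Not NE.
(Mixed, Night): Species 1 can switch to Day (0 → 5). Not NE.
(Mixed, Mixed): Species 1 gets 9, best alternative 8; Species 2 gets 7, best alternative 5. No profitable deviation — NE.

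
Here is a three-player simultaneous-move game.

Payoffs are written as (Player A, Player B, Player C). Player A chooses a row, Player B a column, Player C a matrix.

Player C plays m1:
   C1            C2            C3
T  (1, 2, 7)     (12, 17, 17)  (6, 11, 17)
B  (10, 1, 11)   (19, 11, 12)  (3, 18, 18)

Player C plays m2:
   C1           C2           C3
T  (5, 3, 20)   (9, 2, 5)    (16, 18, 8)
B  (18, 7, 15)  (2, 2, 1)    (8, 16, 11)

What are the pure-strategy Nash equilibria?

Player A against (C1, m1): payoffs 1, 10 → best response B.
Player A against (C1, m2): payoffs 5, 18 → best response B.
Player A against (C2, m1): payoffs 12, 19 → best response B.
Player A against (C2, m2): payoffs 9, 2 → best response T.
Player A against (C3, m1): payoffs 6, 3 → best response T.
Player A against (C3, m2): payoffs 16, 8 → best response T.
Player B against (T, m1): payoffs 2, 17, 11 → best response C2.
Player B against (T, m2): payoffs 3, 2, 18 → best response C3.
Player B against (B, m1): payoffs 1, 11, 18 → best response C3.
Player B against (B, m2): payoffs 7, 2, 16 → best response C3.
Player C against (T, C1): payoffs 7, 20 → best response m2.
Player C against (T, C2): payoffs 17, 5 → best response m1.
Player C against (T, C3): payoffs 17, 8 → best response m1.
Player C against (B, C1): payoffs 11, 15 → best response m2.
Player C against (B, C2): payoffs 12, 1 → best response m1.
Player C against (B, C3): payoffs 18, 11 → best response m1.
No profile is a mutual best response for all players.

There is no pure-strategy Nash equilibrium.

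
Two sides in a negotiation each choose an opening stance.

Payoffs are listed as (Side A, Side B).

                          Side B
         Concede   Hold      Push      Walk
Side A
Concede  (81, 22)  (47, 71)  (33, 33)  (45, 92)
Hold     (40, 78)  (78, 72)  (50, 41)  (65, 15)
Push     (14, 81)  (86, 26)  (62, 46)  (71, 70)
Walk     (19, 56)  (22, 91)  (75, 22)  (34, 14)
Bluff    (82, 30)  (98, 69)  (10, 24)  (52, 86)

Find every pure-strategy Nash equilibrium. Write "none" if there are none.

No pure-strategy Nash equilibrium.

Side A against Concede: payoffs 81, 40, 14, 19, 82 → best response Bluff.
Side A against Hold: payoffs 47, 78, 86, 22, 98 → best response Bluff.
Side A against Push: payoffs 33, 50, 62, 75, 10 → best response Walk.
Side A against Walk: payoffs 45, 65, 71, 34, 52 → best response Push.
Side B against Concede: payoffs 22, 71, 33, 92 → best response Walk.
Side B against Hold: payoffs 78, 72, 41, 15 → best response Concede.
Side B against Push: payoffs 81, 26, 46, 70 → best response Concede.
Side B against Walk: payoffs 56, 91, 22, 14 → best response Hold.
Side B against Bluff: payoffs 30, 69, 24, 86 → best response Walk.
No profile is a mutual best response for all players.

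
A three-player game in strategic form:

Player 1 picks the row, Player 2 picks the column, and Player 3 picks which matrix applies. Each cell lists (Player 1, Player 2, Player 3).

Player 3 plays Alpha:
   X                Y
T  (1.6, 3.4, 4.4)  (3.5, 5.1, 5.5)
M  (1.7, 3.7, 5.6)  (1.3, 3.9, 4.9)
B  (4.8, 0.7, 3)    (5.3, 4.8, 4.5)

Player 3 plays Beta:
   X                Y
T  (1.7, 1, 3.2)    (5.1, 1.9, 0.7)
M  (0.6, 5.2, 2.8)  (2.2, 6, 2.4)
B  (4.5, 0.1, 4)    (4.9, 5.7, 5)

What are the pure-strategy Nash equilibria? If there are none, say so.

Player 1 against (X, Alpha): payoffs 1.6, 1.7, 4.8 → best response B.
Player 1 against (X, Beta): payoffs 1.7, 0.6, 4.5 → best response B.
Player 1 against (Y, Alpha): payoffs 3.5, 1.3, 5.3 → best response B.
Player 1 against (Y, Beta): payoffs 5.1, 2.2, 4.9 → best response T.
Player 2 against (T, Alpha): payoffs 3.4, 5.1 → best response Y.
Player 2 against (T, Beta): payoffs 1, 1.9 → best response Y.
Player 2 against (M, Alpha): payoffs 3.7, 3.9 → best response Y.
Player 2 against (M, Beta): payoffs 5.2, 6 → best response Y.
Player 2 against (B, Alpha): payoffs 0.7, 4.8 → best response Y.
Player 2 against (B, Beta): payoffs 0.1, 5.7 → best response Y.
Player 3 against (T, X): payoffs 4.4, 3.2 → best response Alpha.
Player 3 against (T, Y): payoffs 5.5, 0.7 → best response Alpha.
Player 3 against (M, X): payoffs 5.6, 2.8 → best response Alpha.
Player 3 against (M, Y): payoffs 4.9, 2.4 → best response Alpha.
Player 3 against (B, X): payoffs 3, 4 → best response Beta.
Player 3 against (B, Y): payoffs 4.5, 5 → best response Beta.
No profile is a mutual best response for all players.

none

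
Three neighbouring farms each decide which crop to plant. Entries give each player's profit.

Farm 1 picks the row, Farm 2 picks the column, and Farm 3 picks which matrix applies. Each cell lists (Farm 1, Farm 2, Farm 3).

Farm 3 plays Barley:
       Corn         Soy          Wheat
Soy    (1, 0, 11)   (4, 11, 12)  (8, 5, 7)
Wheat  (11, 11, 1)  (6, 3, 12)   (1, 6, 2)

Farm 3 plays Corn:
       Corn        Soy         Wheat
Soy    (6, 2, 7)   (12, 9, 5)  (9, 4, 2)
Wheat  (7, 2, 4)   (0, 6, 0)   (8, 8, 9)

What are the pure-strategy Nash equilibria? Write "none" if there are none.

Mark each player's best response to every combination of opponents' strategies; a profile where every player is best-responding is a pure Nash equilibrium.
Farm 1 against (Corn, Barley): payoffs 1, 11 → best response Wheat.
Farm 1 against (Corn, Corn): payoffs 6, 7 → best response Wheat.
Farm 1 against (Soy, Barley): payoffs 4, 6 → best response Wheat.
Farm 1 against (Soy, Corn): payoffs 12, 0 → best response Soy.
Farm 1 against (Wheat, Barley): payoffs 8, 1 → best response Soy.
Farm 1 against (Wheat, Corn): payoffs 9, 8 → best response Soy.
Farm 2 against (Soy, Barley): payoffs 0, 11, 5 → best response Soy.
Farm 2 against (Soy, Corn): payoffs 2, 9, 4 → best response Soy.
Farm 2 against (Wheat, Barley): payoffs 11, 3, 6 → best response Corn.
Farm 2 against (Wheat, Corn): payoffs 2, 6, 8 → best response Wheat.
Farm 3 against (Soy, Corn): payoffs 11, 7 → best response Barley.
Farm 3 against (Soy, Soy): payoffs 12, 5 → best response Barley.
Farm 3 against (Soy, Wheat): payoffs 7, 2 → best response Barley.
Farm 3 against (Wheat, Corn): payoffs 1, 4 → best response Corn.
Farm 3 against (Wheat, Soy): payoffs 12, 0 → best response Barley.
Farm 3 against (Wheat, Wheat): payoffs 2, 9 → best response Corn.
No profile is a mutual best response for all players.

This game has no pure Nash equilibrium.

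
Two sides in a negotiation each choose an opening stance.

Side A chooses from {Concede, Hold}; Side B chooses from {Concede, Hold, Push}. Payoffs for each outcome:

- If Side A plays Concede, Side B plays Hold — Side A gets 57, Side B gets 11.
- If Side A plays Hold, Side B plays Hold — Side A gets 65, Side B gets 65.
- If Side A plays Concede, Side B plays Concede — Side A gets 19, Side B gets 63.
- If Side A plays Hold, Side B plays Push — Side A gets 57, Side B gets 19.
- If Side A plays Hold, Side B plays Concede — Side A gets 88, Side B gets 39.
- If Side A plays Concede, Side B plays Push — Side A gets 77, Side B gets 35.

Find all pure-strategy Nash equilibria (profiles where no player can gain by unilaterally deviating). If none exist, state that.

(Concede, Concede): Side A can switch to Hold (19 → 88). Not NE.
(Concede, Hold): Side A can switch to Hold (57 → 65). Not NE.
(Concede, Push): Side B can switch to Concede (35 → 63). Not NE.
(Hold, Concede): Side B can switch to Hold (39 → 65). Not NE.
(Hold, Hold): Side A gets 65, best alternative 57; Side B gets 65, best alternative 39. No profitable deviation — NE.
(Hold, Push): Side A can switch to Concede (57 → 77). Not NE.

(Hold, Hold)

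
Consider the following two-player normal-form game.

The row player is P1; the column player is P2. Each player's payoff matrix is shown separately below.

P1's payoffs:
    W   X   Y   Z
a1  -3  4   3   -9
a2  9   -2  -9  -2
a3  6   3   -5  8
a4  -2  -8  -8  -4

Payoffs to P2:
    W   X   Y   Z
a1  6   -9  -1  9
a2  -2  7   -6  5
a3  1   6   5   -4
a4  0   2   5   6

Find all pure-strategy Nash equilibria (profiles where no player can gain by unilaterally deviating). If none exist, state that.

P1 against W: payoffs -3, 9, 6, -2 → best response a2.
P1 against X: payoffs 4, -2, 3, -8 → best response a1.
P1 against Y: payoffs 3, -9, -5, -8 → best response a1.
P1 against Z: payoffs -9, -2, 8, -4 → best response a3.
P2 against a1: payoffs 6, -9, -1, 9 → best response Z.
P2 against a2: payoffs -2, 7, -6, 5 → best response X.
P2 against a3: payoffs 1, 6, 5, -4 → best response X.
P2 against a4: payoffs 0, 2, 5, 6 → best response Z.
No profile is a mutual best response for all players.

This game has no pure Nash equilibrium.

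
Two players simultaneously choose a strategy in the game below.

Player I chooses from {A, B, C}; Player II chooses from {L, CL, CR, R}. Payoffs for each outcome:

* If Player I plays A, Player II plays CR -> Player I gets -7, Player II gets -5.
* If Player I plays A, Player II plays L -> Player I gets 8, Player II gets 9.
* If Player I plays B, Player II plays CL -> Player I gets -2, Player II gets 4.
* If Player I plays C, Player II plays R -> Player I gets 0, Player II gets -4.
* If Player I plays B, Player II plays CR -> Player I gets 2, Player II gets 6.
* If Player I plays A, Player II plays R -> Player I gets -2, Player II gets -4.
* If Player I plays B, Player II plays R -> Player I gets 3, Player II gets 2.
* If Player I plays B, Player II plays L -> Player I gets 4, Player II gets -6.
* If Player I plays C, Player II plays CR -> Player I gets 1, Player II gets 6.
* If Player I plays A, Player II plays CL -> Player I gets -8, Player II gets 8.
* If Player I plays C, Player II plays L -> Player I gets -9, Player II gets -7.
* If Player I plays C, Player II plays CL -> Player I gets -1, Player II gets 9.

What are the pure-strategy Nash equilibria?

(A, L): Player I gets 8, best alternative 4; Player II gets 9, best alternative 8. No profitable deviation — NE.
(A, CL): Player I can switch to B (-8 → -2). Not NE.
(A, CR): Player I can switch to B (-7 → 2). Not NE.
(A, R): Player I can switch to B (-2 → 3). Not NE.
(B, L): Player I can switch to A (4 → 8). Not NE.
(B, CL): Player I can switch to C (-2 → -1). Not NE.
(B, CR): Player I gets 2, best alternative 1; Player II gets 6, best alternative 4. No profitable deviation — NE.
(B, R): Player II can switch to CL (2 → 4). Not NE.
(C, CL): Player I gets -1, best alternative -2; Player II gets 9, best alternative 6. No profitable deviation — NE.
(The remaining 3 profiles each have a profitable deviation by the same check.)

Pure-strategy Nash equilibria: (A, L); (B, CR); (C, CL)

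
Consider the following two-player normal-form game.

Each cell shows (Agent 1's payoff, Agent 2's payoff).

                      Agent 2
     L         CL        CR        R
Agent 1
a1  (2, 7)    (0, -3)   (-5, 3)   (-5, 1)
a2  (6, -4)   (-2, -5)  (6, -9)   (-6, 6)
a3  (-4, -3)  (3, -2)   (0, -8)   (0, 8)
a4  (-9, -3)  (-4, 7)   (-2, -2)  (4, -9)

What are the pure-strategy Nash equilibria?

There is no pure-strategy Nash equilibrium.

Mark each player's best response to every combination of opponents' strategies; a profile where every player is best-responding is a pure Nash equilibrium.
Agent 1 against L: payoffs 2, 6, -4, -9 → best response a2.
Agent 1 against CL: payoffs 0, -2, 3, -4 → best response a3.
Agent 1 against CR: payoffs -5, 6, 0, -2 → best response a2.
Agent 1 against R: payoffs -5, -6, 0, 4 → best response a4.
Agent 2 against a1: payoffs 7, -3, 3, 1 → best response L.
Agent 2 against a2: payoffs -4, -5, -9, 6 → best response R.
Agent 2 against a3: payoffs -3, -2, -8, 8 → best response R.
Agent 2 against a4: payoffs -3, 7, -2, -9 → best response CL.
No profile is a mutual best response for all players.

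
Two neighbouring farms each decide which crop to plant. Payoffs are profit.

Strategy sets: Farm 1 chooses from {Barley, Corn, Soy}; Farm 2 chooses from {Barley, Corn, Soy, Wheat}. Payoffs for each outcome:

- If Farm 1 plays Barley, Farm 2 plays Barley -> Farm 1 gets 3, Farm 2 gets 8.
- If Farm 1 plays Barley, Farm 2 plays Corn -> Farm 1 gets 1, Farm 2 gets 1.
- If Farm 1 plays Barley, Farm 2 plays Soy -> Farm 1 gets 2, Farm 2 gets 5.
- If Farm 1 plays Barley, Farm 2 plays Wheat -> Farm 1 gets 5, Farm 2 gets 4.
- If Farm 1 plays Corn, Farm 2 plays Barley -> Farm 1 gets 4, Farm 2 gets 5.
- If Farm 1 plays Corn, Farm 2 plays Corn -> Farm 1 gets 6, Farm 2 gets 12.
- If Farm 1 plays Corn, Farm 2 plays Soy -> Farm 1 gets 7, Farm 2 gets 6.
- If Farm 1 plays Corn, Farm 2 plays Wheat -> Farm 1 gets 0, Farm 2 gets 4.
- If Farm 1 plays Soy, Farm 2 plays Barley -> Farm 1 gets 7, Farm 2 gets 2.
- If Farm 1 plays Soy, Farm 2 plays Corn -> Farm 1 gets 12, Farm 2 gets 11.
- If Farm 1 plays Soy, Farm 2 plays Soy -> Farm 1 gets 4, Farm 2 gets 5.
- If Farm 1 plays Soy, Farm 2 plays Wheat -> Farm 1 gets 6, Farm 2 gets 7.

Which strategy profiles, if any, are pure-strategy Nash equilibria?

Farm 1 against Barley: payoffs 3, 4, 7 → best response Soy.
Farm 1 against Corn: payoffs 1, 6, 12 → best response Soy.
Farm 1 against Soy: payoffs 2, 7, 4 → best response Corn.
Farm 1 against Wheat: payoffs 5, 0, 6 → best response Soy.
Farm 2 against Barley: payoffs 8, 1, 5, 4 → best response Barley.
Farm 2 against Corn: payoffs 5, 12, 6, 4 → best response Corn.
Farm 2 against Soy: payoffs 2, 11, 5, 7 → best response Corn.
Mutual best responses: (Soy, Corn).

(Soy, Corn)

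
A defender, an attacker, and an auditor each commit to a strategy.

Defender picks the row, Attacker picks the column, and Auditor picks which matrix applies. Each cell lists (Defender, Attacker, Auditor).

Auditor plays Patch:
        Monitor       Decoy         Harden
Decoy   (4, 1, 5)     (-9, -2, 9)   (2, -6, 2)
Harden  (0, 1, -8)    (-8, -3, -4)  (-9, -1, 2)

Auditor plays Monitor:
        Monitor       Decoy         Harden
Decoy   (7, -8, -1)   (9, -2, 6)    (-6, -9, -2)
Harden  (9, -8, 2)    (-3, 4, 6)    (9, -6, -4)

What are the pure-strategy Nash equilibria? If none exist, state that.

Defender against (Monitor, Patch): payoffs 4, 0 → best response Decoy.
Defender against (Monitor, Monitor): payoffs 7, 9 → best response Harden.
Defender against (Decoy, Patch): payoffs -9, -8 → best response Harden.
Defender against (Decoy, Monitor): payoffs 9, -3 → best response Decoy.
Defender against (Harden, Patch): payoffs 2, -9 → best response Decoy.
Defender against (Harden, Monitor): payoffs -6, 9 → best response Harden.
Attacker against (Decoy, Patch): payoffs 1, -2, -6 → best response Monitor.
Attacker against (Decoy, Monitor): payoffs -8, -2, -9 → best response Decoy.
Attacker against (Harden, Patch): payoffs 1, -3, -1 → best response Monitor.
Attacker against (Harden, Monitor): payoffs -8, 4, -6 → best response Decoy.
Auditor against (Decoy, Monitor): payoffs 5, -1 → best response Patch.
Auditor against (Decoy, Decoy): payoffs 9, 6 → best response Patch.
Auditor against (Decoy, Harden): payoffs 2, -2 → best response Patch.
Auditor against (Harden, Monitor): payoffs -8, 2 → best response Monitor.
Auditor against (Harden, Decoy): payoffs -4, 6 → best response Monitor.
Auditor against (Harden, Harden): payoffs 2, -4 → best response Patch.
Mutual best responses: (Decoy, Monitor, Patch).

(Decoy, Monitor, Patch)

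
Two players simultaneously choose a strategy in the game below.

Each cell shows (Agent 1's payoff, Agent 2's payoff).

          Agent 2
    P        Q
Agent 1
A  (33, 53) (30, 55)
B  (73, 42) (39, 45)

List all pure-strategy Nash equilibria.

Agent 1 against P: payoffs 33, 73 → best response B.
Agent 1 against Q: payoffs 30, 39 → best response B.
Agent 2 against A: payoffs 53, 55 → best response Q.
Agent 2 against B: payoffs 42, 45 → best response Q.
Mutual best responses: (B, Q).

Pure NE: (B, Q)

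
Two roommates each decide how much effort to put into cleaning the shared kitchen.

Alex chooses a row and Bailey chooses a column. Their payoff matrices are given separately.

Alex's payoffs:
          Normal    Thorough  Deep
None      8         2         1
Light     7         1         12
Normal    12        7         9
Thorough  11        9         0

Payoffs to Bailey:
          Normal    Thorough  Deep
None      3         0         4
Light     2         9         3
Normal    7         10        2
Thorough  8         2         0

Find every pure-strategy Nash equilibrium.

There is no pure-strategy Nash equilibrium.

Mark each player's best response to every combination of opponents' strategies; a profile where every player is best-responding is a pure Nash equilibrium.
Alex against Normal: payoffs 8, 7, 12, 11 → best response Normal.
Alex against Thorough: payoffs 2, 1, 7, 9 → best response Thorough.
Alex against Deep: payoffs 1, 12, 9, 0 → best response Light.
Bailey against None: payoffs 3, 0, 4 → best response Deep.
Bailey against Light: payoffs 2, 9, 3 → best response Thorough.
Bailey against Normal: payoffs 7, 10, 2 → best response Thorough.
Bailey against Thorough: payoffs 8, 2, 0 → best response Normal.
No profile is a mutual best response for all players.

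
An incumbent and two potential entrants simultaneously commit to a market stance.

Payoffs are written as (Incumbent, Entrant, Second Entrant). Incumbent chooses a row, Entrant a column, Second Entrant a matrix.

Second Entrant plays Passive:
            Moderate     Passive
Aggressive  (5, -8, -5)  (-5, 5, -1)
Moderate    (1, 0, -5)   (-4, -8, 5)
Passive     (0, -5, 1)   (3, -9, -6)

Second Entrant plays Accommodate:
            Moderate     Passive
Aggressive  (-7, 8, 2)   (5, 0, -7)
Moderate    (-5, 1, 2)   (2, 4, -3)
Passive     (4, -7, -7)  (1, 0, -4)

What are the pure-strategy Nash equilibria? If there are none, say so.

Check each profile: it is a Nash equilibrium iff no player can strictly gain by switching unilaterally.
(Aggressive, Moderate, Passive): Entrant can switch to Passive (-8 → 5). Not NE.
(Aggressive, Moderate, Accommodate): Incumbent can switch to Moderate (-7 → -5). Not NE.
(Aggressive, Passive, Passive): Incumbent can switch to Moderate (-5 → -4). Not NE.
(Aggressive, Passive, Accommodate): Entrant can switch to Moderate (0 → 8). Not NE.
(Moderate, Moderate, Passive): Incumbent can switch to Aggressive (1 → 5). Not NE.
(Moderate, Moderate, Accommodate): Incumbent can switch to Passive (-5 → 4). Not NE.
(The remaining 6 profiles each have a profitable deviation by the same check.)

No pure-strategy Nash equilibrium.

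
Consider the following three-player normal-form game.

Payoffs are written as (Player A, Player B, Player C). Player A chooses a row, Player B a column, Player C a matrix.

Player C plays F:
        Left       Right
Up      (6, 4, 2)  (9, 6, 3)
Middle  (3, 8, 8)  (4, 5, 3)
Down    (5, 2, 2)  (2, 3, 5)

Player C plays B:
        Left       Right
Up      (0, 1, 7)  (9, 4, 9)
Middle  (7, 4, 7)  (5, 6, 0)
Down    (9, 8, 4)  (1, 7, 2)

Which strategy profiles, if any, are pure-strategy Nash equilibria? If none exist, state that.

(Up, Left, F): Player B can switch to Right (4 → 6). Not NE.
(Up, Left, B): Player A can switch to Middle (0 → 7). Not NE.
(Up, Right, F): Player C can switch to B (3 → 9). Not NE.
(Up, Right, B): Player A gets 9, best alternative 5; Player B gets 4, best alternative 1; Player C gets 9, best alternative 3. No profitable deviation — NE.
(Middle, Left, F): Player A can switch to Up (3 → 6). Not NE.
(Middle, Left, B): Player A can switch to Down (7 → 9). Not NE.
(Middle, Right, F): Player A can switch to Up (4 → 9). Not NE.
(Middle, Right, B): Player A can switch to Up (5 → 9). Not NE.
(Down, Left, F): Player A can switch to Up (5 → 6). Not NE.
(Down, Left, B): Player A gets 9, best alternative 7; Player B gets 8, best alternative 7; Player C gets 4, best alternative 2. No profitable deviation — NE.
(The remaining 2 profiles each have a profitable deviation by the same check.)

(Up, Right, B) and (Down, Left, B)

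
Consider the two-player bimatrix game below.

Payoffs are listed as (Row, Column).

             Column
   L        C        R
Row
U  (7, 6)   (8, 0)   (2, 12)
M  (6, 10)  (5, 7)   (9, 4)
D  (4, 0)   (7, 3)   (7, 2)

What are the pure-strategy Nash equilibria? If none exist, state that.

No pure-strategy Nash equilibrium.

Row against L: payoffs 7, 6, 4 → best response U.
Row against C: payoffs 8, 5, 7 → best response U.
Row against R: payoffs 2, 9, 7 → best response M.
Column against U: payoffs 6, 0, 12 → best response R.
Column against M: payoffs 10, 7, 4 → best response L.
Column against D: payoffs 0, 3, 2 → best response C.
No profile is a mutual best response for all players.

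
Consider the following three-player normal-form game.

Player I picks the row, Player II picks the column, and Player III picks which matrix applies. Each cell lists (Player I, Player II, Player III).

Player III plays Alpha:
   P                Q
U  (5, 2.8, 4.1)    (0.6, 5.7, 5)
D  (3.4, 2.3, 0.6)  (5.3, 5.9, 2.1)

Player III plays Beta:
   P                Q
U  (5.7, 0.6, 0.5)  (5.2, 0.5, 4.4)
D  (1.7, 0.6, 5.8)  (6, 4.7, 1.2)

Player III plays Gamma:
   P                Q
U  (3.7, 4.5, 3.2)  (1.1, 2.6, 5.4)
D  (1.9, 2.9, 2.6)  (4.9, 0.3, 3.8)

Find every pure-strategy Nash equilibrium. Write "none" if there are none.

Player I against (P, Alpha): payoffs 5, 3.4 → best response U.
Player I against (P, Beta): payoffs 5.7, 1.7 → best response U.
Player I against (P, Gamma): payoffs 3.7, 1.9 → best response U.
Player I against (Q, Alpha): payoffs 0.6, 5.3 → best response D.
Player I against (Q, Beta): payoffs 5.2, 6 → best response D.
Player I against (Q, Gamma): payoffs 1.1, 4.9 → best response D.
Player II against (U, Alpha): payoffs 2.8, 5.7 → best response Q.
Player II against (U, Beta): payoffs 0.6, 0.5 → best response P.
Player II against (U, Gamma): payoffs 4.5, 2.6 → best response P.
Player II against (D, Alpha): payoffs 2.3, 5.9 → best response Q.
Player II against (D, Beta): payoffs 0.6, 4.7 → best response Q.
Player II against (D, Gamma): payoffs 2.9, 0.3 → best response P.
Player III against (U, P): payoffs 4.1, 0.5, 3.2 → best response Alpha.
Player III against (U, Q): payoffs 5, 4.4, 5.4 → best response Gamma.
Player III against (D, P): payoffs 0.6, 5.8, 2.6 → best response Beta.
Player III against (D, Q): payoffs 2.1, 1.2, 3.8 → best response Gamma.
No profile is a mutual best response for all players.

none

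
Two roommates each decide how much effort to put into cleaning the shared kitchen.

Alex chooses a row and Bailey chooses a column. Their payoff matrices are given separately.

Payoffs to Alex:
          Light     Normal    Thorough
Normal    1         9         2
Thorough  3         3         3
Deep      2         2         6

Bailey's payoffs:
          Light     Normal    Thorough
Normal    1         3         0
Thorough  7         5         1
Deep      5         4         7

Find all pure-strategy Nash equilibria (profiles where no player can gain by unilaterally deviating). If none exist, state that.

Alex against Light: payoffs 1, 3, 2 → best response Thorough.
Alex against Normal: payoffs 9, 3, 2 → best response Normal.
Alex against Thorough: payoffs 2, 3, 6 → best response Deep.
Bailey against Normal: payoffs 1, 3, 0 → best response Normal.
Bailey against Thorough: payoffs 7, 5, 1 → best response Light.
Bailey against Deep: payoffs 5, 4, 7 → best response Thorough.
Mutual best responses: (Normal, Normal); (Thorough, Light); (Deep, Thorough).

(Normal, Normal); (Thorough, Light); (Deep, Thorough)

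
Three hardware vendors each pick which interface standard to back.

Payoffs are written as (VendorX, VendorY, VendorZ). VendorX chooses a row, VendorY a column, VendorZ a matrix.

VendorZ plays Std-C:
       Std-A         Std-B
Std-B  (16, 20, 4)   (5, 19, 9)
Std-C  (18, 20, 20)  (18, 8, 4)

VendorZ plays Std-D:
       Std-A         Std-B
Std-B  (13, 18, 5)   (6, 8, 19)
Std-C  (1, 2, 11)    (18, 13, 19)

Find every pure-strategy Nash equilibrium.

The pure Nash equilibria are (Std-B, Std-A, Std-D); (Std-C, Std-A, Std-C); (Std-C, Std-B, Std-D).

Mark each player's best response to every combination of opponents' strategies; a profile where every player is best-responding is a pure Nash equilibrium.
VendorX against (Std-A, Std-C): payoffs 16, 18 → best response Std-C.
VendorX against (Std-A, Std-D): payoffs 13, 1 → best response Std-B.
VendorX against (Std-B, Std-C): payoffs 5, 18 → best response Std-C.
VendorX against (Std-B, Std-D): payoffs 6, 18 → best response Std-C.
VendorY against (Std-B, Std-C): payoffs 20, 19 → best response Std-A.
VendorY against (Std-B, Std-D): payoffs 18, 8 → best response Std-A.
VendorY against (Std-C, Std-C): payoffs 20, 8 → best response Std-A.
VendorY against (Std-C, Std-D): payoffs 2, 13 → best response Std-B.
VendorZ against (Std-B, Std-A): payoffs 4, 5 → best response Std-D.
VendorZ against (Std-B, Std-B): payoffs 9, 19 → best response Std-D.
VendorZ against (Std-C, Std-A): payoffs 20, 11 → best response Std-C.
VendorZ against (Std-C, Std-B): payoffs 4, 19 → best response Std-D.
Mutual best responses: (Std-B, Std-A, Std-D); (Std-C, Std-A, Std-C); (Std-C, Std-B, Std-D).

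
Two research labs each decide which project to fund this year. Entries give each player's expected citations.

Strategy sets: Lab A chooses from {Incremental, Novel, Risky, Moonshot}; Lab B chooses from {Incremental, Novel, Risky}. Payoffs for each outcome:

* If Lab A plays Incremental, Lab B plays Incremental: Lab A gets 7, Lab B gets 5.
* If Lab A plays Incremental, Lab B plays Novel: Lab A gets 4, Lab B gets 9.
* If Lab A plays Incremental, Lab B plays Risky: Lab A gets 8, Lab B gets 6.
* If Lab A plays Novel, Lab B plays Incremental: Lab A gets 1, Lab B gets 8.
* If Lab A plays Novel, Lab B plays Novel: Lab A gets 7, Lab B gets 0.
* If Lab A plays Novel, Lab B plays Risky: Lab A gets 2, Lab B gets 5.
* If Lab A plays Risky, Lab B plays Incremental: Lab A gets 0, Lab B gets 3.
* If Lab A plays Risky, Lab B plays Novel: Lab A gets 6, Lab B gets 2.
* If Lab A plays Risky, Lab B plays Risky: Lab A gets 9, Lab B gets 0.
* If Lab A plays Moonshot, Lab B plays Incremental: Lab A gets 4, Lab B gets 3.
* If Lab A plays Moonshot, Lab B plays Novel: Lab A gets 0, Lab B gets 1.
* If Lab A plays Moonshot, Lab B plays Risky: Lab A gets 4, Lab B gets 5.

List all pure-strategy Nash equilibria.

none

For each player, find the best response to each opponent profile; mutual best responses are the pure NE.
Lab A against Incremental: payoffs 7, 1, 0, 4 → best response Incremental.
Lab A against Novel: payoffs 4, 7, 6, 0 → best response Novel.
Lab A against Risky: payoffs 8, 2, 9, 4 → best response Risky.
Lab B against Incremental: payoffs 5, 9, 6 → best response Novel.
Lab B against Novel: payoffs 8, 0, 5 → best response Incremental.
Lab B against Risky: payoffs 3, 2, 0 → best response Incremental.
Lab B against Moonshot: payoffs 3, 1, 5 → best response Risky.
No profile is a mutual best response for all players.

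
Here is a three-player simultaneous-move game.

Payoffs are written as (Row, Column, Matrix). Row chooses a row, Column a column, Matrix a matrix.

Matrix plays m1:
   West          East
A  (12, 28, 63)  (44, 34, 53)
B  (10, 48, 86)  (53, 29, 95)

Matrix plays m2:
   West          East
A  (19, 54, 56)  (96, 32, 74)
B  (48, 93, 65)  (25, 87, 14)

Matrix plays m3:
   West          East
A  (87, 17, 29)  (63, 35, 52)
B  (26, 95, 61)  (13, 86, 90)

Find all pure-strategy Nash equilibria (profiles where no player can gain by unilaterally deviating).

No pure-strategy Nash equilibrium.

Check each profile: it is a Nash equilibrium iff no player can strictly gain by switching unilaterally.
(A, West, m1): Column can switch to East (28 → 34). Not NE.
(A, West, m2): Row can switch to B (19 → 48). Not NE.
(A, West, m3): Column can switch to East (17 → 35). Not NE.
(A, East, m1): Row can switch to B (44 → 53). Not NE.
(A, East, m2): Column can switch to West (32 → 54). Not NE.
(A, East, m3): Matrix can switch to m1 (52 → 53). Not NE.
(B, West, m1): Row can switch to A (10 → 12). Not NE.
(B, West, m2): Matrix can switch to m1 (65 → 86). Not NE.
(B, West, m3): Row can switch to A (26 → 87). Not NE.
(B, East, m1): Column can switch to West (29 → 48). Not NE.
(The remaining 2 profiles each have a profitable deviation by the same check.)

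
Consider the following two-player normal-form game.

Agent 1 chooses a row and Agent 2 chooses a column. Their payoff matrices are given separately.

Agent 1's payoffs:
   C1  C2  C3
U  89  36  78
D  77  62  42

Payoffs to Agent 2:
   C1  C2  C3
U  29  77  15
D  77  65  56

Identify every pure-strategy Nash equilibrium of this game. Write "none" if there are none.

For each strategy profile, look for a profitable unilateral deviation.
(U, C1): Agent 2 can switch to C2 (29 → 77). Not NE.
(U, C2): Agent 1 can switch to D (36 → 62). Not NE.
(U, C3): Agent 2 can switch to C1 (15 → 29). Not NE.
(D, C1): Agent 1 can switch to U (77 → 89). Not NE.
(D, C2): Agent 2 can switch to C1 (65 → 77). Not NE.
(D, C3): Agent 1 can switch to U (42 → 78). Not NE.

This game has no pure Nash equilibrium.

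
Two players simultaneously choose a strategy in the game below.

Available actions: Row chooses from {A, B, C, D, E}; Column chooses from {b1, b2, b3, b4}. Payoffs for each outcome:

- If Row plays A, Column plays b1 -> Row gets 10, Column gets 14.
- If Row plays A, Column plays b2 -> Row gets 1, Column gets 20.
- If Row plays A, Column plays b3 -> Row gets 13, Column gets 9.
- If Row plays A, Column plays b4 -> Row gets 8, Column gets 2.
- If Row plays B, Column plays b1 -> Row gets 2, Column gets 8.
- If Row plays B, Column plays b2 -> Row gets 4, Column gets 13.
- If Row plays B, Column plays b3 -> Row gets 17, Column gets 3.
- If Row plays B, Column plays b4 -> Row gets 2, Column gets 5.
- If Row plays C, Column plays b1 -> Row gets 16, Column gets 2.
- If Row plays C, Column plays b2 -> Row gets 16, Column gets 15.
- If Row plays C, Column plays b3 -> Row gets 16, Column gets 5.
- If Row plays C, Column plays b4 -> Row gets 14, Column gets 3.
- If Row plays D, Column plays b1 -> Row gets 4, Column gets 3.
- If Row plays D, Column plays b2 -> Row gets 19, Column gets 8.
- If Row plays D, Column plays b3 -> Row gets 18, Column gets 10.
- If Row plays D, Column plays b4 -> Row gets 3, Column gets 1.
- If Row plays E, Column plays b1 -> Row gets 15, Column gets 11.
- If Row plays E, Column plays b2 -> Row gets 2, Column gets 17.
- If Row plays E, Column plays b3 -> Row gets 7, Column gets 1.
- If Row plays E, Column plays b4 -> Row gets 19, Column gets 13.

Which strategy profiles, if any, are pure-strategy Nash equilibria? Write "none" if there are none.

(D, b3)

Row against b1: payoffs 10, 2, 16, 4, 15 → best response C.
Row against b2: payoffs 1, 4, 16, 19, 2 → best response D.
Row against b3: payoffs 13, 17, 16, 18, 7 → best response D.
Row against b4: payoffs 8, 2, 14, 3, 19 → best response E.
Column against A: payoffs 14, 20, 9, 2 → best response b2.
Column against B: payoffs 8, 13, 3, 5 → best response b2.
Column against C: payoffs 2, 15, 5, 3 → best response b2.
Column against D: payoffs 3, 8, 10, 1 → best response b3.
Column against E: payoffs 11, 17, 1, 13 → best response b2.
Mutual best responses: (D, b3).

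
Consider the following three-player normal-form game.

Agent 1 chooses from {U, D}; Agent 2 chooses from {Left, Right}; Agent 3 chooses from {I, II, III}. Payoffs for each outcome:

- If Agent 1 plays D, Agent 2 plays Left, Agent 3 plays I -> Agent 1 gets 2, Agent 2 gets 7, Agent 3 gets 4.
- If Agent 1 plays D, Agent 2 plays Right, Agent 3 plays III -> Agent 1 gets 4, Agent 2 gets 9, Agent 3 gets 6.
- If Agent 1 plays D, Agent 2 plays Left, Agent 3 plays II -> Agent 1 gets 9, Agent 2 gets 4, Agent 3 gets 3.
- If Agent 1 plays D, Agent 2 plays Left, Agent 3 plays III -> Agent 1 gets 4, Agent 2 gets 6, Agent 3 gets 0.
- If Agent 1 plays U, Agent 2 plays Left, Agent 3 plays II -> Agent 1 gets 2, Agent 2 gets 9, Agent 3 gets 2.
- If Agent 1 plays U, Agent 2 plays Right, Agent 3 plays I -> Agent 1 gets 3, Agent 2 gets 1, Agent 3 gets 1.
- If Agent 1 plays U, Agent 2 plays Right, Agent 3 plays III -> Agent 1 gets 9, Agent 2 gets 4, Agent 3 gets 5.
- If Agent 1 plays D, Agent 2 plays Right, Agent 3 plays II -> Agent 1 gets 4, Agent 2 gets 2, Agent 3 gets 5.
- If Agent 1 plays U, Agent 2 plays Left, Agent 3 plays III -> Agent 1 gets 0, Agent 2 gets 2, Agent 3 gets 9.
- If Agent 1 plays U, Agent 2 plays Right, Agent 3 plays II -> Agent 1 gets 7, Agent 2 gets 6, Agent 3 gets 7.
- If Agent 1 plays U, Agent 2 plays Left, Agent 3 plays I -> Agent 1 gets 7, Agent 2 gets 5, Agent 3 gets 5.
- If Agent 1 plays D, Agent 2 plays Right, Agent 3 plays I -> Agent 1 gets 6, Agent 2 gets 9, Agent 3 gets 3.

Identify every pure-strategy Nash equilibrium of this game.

Mark each player's best response to every combination of opponents' strategies; a profile where every player is best-responding is a pure Nash equilibrium.
Agent 1 against (Left, I): payoffs 7, 2 → best response U.
Agent 1 against (Left, II): payoffs 2, 9 → best response D.
Agent 1 against (Left, III): payoffs 0, 4 → best response D.
Agent 1 against (Right, I): payoffs 3, 6 → best response D.
Agent 1 against (Right, II): payoffs 7, 4 → best response U.
Agent 1 against (Right, III): payoffs 9, 4 → best response U.
Agent 2 against (U, I): payoffs 5, 1 → best response Left.
Agent 2 against (U, II): payoffs 9, 6 → best response Left.
Agent 2 against (U, III): payoffs 2, 4 → best response Right.
Agent 2 against (D, I): payoffs 7, 9 → best response Right.
Agent 2 against (D, II): payoffs 4, 2 → best response Left.
Agent 2 against (D, III): payoffs 6, 9 → best response Right.
Agent 3 against (U, Left): payoffs 5, 2, 9 → best response III.
Agent 3 against (U, Right): payoffs 1, 7, 5 → best response II.
Agent 3 against (D, Left): payoffs 4, 3, 0 → best response I.
Agent 3 against (D, Right): payoffs 3, 5, 6 → best response III.
No profile is a mutual best response for all players.

none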